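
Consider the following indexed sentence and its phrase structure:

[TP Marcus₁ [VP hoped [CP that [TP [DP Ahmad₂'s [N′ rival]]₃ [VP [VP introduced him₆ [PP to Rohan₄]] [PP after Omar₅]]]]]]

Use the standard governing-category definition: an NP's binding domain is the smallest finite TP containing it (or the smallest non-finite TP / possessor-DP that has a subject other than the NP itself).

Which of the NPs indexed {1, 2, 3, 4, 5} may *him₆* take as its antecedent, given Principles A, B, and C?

*him* is a pronoun, so Principle B applies: it must be free in its binding domain.
Binding domain of *him₆*: the embedded TP, whose subject is [Ahmad₂'s rival]₃.
*Marcus₁* c-commands the pronoun but from outside its binding domain, and is not c-commanded by it → coindexation permitted.
*Ahmad₂* and the pronoun do not c-command one another → neither Principle B nor Principle C is at stake; coindexation permitted.
*[Ahmad₂'s rival]₃* c-commands the pronoun within its binding domain → coindexation would violate Principle B.
*Rohan₄*: the pronoun c-commands this R-expression → coindexation would violate Principle C on *Rohan₄*.
*Omar₅* and the pronoun do not c-command one another → neither Principle B nor Principle C is at stake; coindexation permitted.

{1, 2, 5}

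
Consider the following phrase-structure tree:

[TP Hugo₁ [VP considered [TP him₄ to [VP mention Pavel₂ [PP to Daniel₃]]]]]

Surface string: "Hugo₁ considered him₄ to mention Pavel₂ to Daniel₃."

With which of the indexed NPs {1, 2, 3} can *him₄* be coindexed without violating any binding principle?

none

*him* is a pronoun, so Principle B applies: it must be free in its binding domain.
Binding domain of *him₄*: the matrix TP, whose subject is Hugo₁.
*Hugo₁* c-commands the pronoun within its binding domain → coindexation would violate Principle B.
*Pavel₂*: the pronoun c-commands this R-expression → coindexation would violate Principle C on *Pavel₂*.
*Daniel₃*: the pronoun c-commands this R-expression → coindexation would violate Principle C on *Daniel₃*.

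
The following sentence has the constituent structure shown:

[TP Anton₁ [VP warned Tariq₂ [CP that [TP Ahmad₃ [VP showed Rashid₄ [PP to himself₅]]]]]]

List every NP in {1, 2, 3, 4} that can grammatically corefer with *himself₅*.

{3, 4}

*himself* is an anaphor, so Principle A applies: it must be bound in its binding domain.
Binding domain of *himself₅*: the embedded TP, whose subject is Ahmad₃.
*Anton₁* c-commands the anaphor but is outside its binding domain → cannot satisfy Principle A.
*Tariq₂* c-commands the anaphor but is outside its binding domain → cannot satisfy Principle A.
*Ahmad₃* c-commands the anaphor within its binding domain → licit binder.
*Rashid₄* c-commands the anaphor within its binding domain → licit binder.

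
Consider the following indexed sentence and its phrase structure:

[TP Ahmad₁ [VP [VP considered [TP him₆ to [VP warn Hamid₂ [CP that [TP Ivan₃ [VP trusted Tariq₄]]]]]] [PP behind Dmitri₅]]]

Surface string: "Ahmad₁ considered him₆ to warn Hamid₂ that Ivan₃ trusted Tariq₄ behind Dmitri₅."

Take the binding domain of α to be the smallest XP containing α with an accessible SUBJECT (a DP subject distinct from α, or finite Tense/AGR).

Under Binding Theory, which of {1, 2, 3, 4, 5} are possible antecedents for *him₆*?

*him* is a pronoun, so Principle B applies: it must be free in its binding domain.
Binding domain of *him₆*: the matrix TP, whose subject is Ahmad₁.
*Ahmad₁* c-commands the pronoun within its binding domain → coindexation would violate Principle B.
*Hamid₂*: the pronoun c-commands this R-expression → coindexation would violate Principle C on *Hamid₂*.
*Ivan₃*: the pronoun c-commands this R-expression → coindexation would violate Principle C on *Ivan₃*.
*Tariq₄*: the pronoun c-commands this R-expression → coindexation would violate Principle C on *Tariq₄*.
*Dmitri₅* and the pronoun do not c-command one another → neither Principle B nor Principle C is at stake; coindexation permitted.

{5}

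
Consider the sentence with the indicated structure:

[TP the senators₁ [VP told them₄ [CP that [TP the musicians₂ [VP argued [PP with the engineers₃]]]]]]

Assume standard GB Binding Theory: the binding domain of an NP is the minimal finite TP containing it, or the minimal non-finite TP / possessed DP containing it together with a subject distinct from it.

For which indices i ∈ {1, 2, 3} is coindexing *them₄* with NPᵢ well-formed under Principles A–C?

*them* is a pronoun, so Principle B applies: it must be free in its binding domain.
Binding domain of *them₄*: the matrix TP, whose subject is the senators₁.
*the senators₁* c-commands the pronoun within its binding domain → coindexation would violate Principle B.
*the musicians₂*: the pronoun c-commands this R-expression → coindexation would violate Principle C on *the musicians₂*.
*the engineers₃*: the pronoun c-commands this R-expression → coindexation would violate Principle C on *the engineers₃*.

none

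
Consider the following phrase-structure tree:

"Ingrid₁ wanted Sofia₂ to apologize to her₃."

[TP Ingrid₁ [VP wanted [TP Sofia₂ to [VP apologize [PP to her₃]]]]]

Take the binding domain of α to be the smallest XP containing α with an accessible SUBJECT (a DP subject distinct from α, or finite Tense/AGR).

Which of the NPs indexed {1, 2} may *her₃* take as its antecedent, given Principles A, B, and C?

*her* is a pronoun, so Principle B applies: it must be free in its binding domain.
Binding domain of *her₃*: the embedded TP, whose subject is Sofia₂.
*Ingrid₁* c-commands the pronoun but from outside its binding domain, and is not c-commanded by it → coindexation permitted.
*Sofia₂* c-commands the pronoun within its binding domain → coindexation would violate Principle B.

{1}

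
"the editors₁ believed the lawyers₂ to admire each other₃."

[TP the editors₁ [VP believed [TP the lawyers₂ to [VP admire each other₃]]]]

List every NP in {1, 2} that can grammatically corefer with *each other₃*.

*each other* is an anaphor, so Principle A applies: it must be bound in its binding domain.
Binding domain of *each other₃*: the embedded TP, whose subject is the lawyers₂.
*the editors₁* c-commands the anaphor but is outside its binding domain → cannot satisfy Principle A.
*the lawyers₂* c-commands the anaphor within its binding domain → licit binder.

{2}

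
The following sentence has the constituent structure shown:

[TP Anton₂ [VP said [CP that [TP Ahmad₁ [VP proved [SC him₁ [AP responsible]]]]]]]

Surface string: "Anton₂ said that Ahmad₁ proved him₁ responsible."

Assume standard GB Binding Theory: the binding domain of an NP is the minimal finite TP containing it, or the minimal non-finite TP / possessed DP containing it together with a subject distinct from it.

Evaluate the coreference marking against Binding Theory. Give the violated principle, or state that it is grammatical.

Principle B

The two coindexed NPs are *Ahmad₁* and *him₁*.
*him₁* is a pronoun. Its binding domain is the embedded TP, whose subject is Ahmad₁.
*Ahmad₁* c-commands it within that domain and carries the same index.
The pronoun is locally bound → Principle B violation.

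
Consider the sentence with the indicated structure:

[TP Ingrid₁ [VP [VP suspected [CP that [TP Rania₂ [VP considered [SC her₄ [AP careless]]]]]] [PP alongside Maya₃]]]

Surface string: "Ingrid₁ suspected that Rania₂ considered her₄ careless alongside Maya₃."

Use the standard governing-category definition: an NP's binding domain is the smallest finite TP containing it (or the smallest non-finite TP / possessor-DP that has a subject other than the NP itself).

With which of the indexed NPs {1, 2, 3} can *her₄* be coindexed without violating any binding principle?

{1, 3}

*her* is a pronoun, so Principle B applies: it must be free in its binding domain.
Binding domain of *her₄*: the embedded TP, whose subject is Rania₂.
*Ingrid₁* c-commands the pronoun but from outside its binding domain, and is not c-commanded by it → coindexation permitted.
*Rania₂* c-commands the pronoun within its binding domain → coindexation would violate Principle B.
*Maya₃* and the pronoun do not c-command one another → neither Principle B nor Principle C is at stake; coindexation permitted.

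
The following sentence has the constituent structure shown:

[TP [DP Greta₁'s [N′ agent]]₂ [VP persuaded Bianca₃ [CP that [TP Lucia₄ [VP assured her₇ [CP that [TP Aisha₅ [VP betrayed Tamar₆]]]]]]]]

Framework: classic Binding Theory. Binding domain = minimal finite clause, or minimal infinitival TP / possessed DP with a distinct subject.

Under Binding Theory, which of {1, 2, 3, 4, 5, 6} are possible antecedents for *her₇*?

*her* is a pronoun, so Principle B applies: it must be free in its binding domain.
Binding domain of *her₇*: the embedded TP, whose subject is Lucia₄.
*Greta₁* and the pronoun do not c-command one another → neither Principle B nor Principle C is at stake; coindexation permitted.
*[Greta₁'s agent]₂* c-commands the pronoun but from outside its binding domain, and is not c-commanded by it → coindexation permitted.
*Bianca₃* c-commands the pronoun but from outside its binding domain, and is not c-commanded by it → coindexation permitted.
*Lucia₄* c-commands the pronoun within its binding domain → coindexation would violate Principle B.
*Aisha₅*: the pronoun c-commands this R-expression → coindexation would violate Principle C on *Aisha₅*.
*Tamar₆*: the pronoun c-commands this R-expression → coindexation would violate Principle C on *Tamar₆*.

{1, 2, 3}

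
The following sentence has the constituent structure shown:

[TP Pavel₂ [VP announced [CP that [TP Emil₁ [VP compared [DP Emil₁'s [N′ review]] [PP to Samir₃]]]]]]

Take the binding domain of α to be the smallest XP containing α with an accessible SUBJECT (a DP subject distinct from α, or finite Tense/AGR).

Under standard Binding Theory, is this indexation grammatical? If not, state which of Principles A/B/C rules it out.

Principle C

The two coindexed NPs are *Emil₁* (the lower occurrence) and *Emil₁* (the higher occurrence).
*Emil₁* (the lower occurrence) is an R-expression. Principle C requires it to be free everywhere.
*Emil₁* (the higher occurrence) c-commands it and carries the same index.
The R-expression is bound → Principle C violation.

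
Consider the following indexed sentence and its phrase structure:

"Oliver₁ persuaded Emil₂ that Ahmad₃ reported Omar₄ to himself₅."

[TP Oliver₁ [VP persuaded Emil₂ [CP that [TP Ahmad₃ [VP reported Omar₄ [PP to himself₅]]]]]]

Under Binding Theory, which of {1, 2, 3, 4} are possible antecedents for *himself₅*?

{3, 4}

*himself* is an anaphor, so Principle A applies: it must be bound in its binding domain.
Binding domain of *himself₅*: the embedded TP, whose subject is Ahmad₃.
*Oliver₁* c-commands the anaphor but is outside its binding domain → cannot satisfy Principle A.
*Emil₂* c-commands the anaphor but is outside its binding domain → cannot satisfy Principle A.
*Ahmad₃* c-commands the anaphor within its binding domain → licit binder.
*Omar₄* c-commands the anaphor within its binding domain → licit binder.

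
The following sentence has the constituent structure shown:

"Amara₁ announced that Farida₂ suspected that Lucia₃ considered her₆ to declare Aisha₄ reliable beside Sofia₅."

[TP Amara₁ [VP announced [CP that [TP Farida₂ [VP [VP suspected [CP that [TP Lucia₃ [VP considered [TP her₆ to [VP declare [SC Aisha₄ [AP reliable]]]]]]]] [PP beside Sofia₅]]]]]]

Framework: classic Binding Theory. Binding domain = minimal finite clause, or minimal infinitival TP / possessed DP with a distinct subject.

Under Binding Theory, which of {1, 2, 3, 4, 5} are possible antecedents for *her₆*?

{1, 2, 5}

*her* is a pronoun, so Principle B applies: it must be free in its binding domain.
Binding domain of *her₆*: the embedded TP, whose subject is Lucia₃.
*Amara₁* c-commands the pronoun but from outside its binding domain, and is not c-commanded by it → coindexation permitted.
*Farida₂* c-commands the pronoun but from outside its binding domain, and is not c-commanded by it → coindexation permitted.
*Lucia₃* c-commands the pronoun within its binding domain → coindexation would violate Principle B.
*Aisha₄*: the pronoun c-commands this R-expression → coindexation would violate Principle C on *Aisha₄*.
*Sofia₅* and the pronoun do not c-command one another → neither Principle B nor Principle C is at stake; coindexation permitted.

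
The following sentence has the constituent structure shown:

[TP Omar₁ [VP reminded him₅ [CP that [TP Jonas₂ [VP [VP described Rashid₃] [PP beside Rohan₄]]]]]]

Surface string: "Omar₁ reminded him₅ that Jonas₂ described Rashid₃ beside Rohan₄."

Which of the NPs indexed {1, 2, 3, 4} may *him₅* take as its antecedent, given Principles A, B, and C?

*him* is a pronoun, so Principle B applies: it must be free in its binding domain.
Binding domain of *him₅*: the matrix TP, whose subject is Omar₁.
*Omar₁* c-commands the pronoun within its binding domain → coindexation would violate Principle B.
*Jonas₂*: the pronoun c-commands this R-expression → coindexation would violate Principle C on *Jonas₂*.
*Rashid₃*: the pronoun c-commands this R-expression → coindexation would violate Principle C on *Rashid₃*.
*Rohan₄*: the pronoun c-commands this R-expression → coindexation would violate Principle C on *Rohan₄*.

none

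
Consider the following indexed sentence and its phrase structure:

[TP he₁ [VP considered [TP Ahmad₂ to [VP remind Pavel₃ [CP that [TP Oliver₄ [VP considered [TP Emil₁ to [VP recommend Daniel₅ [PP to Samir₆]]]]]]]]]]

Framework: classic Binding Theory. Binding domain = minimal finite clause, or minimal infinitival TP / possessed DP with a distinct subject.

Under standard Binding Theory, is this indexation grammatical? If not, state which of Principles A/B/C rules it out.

Principle C

The two coindexed NPs are *he₁* and *Emil₁*.
*Emil₁* is an R-expression. Principle C requires it to be free everywhere.
*he₁* c-commands it and carries the same index.
The R-expression is bound → Principle C violation.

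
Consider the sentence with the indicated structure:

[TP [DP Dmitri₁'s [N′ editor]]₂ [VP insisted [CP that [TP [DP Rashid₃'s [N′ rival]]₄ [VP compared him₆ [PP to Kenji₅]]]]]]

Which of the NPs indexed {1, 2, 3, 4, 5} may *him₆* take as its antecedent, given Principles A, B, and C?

{1, 2, 3}

*him* is a pronoun, so Principle B applies: it must be free in its binding domain.
Binding domain of *him₆*: the embedded TP, whose subject is [Rashid₃'s rival]₄.
*Dmitri₁* and the pronoun do not c-command one another → neither Principle B nor Principle C is at stake; coindexation permitted.
*[Dmitri₁'s editor]₂* c-commands the pronoun but from outside its binding domain, and is not c-commanded by it → coindexation permitted.
*Rashid₃* and the pronoun do not c-command one another → neither Principle B nor Principle C is at stake; coindexation permitted.
*[Rashid₃'s rival]₄* c-commands the pronoun within its binding domain → coindexation would violate Principle B.
*Kenji₅*: the pronoun c-commands this R-expression → coindexation would violate Principle C on *Kenji₅*.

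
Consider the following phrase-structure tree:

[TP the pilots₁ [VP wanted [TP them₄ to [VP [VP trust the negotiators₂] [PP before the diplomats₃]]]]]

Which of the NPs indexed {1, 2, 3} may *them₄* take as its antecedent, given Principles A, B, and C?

*them* is a pronoun, so Principle B applies: it must be free in its binding domain.
Binding domain of *them₄*: the matrix TP, whose subject is the pilots₁.
*the pilots₁* c-commands the pronoun within its binding domain → coindexation would violate Principle B.
*the negotiators₂*: the pronoun c-commands this R-expression → coindexation would violate Principle C on *the negotiators₂*.
*the diplomats₃*: the pronoun c-commands this R-expression → coindexation would violate Principle C on *the diplomats₃*.

none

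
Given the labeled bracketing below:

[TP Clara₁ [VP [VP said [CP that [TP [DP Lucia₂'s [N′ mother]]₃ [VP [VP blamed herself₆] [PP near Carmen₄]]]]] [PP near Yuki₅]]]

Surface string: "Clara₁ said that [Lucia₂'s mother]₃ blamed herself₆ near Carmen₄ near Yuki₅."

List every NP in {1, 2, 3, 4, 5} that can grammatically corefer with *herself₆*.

*herself* is an anaphor, so Principle A applies: it must be bound in its binding domain.
Binding domain of *herself₆*: the embedded TP, whose subject is [Lucia₂'s mother]₃.
*Clara₁* c-commands the anaphor but is outside its binding domain → cannot satisfy Principle A.
*Lucia₂* does not c-command the anaphor → cannot bind it.
*[Lucia₂'s mother]₃* c-commands the anaphor within its binding domain → licit binder.
*Carmen₄* does not c-command the anaphor → cannot bind it.
*Yuki₅* does not c-command the anaphor → cannot bind it.

{3}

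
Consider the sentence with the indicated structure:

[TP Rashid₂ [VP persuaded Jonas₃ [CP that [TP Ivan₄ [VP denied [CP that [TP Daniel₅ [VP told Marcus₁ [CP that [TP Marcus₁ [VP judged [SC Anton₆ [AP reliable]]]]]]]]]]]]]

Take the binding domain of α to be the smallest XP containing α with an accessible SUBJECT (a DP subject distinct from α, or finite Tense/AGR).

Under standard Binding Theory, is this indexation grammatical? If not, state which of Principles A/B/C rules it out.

Principle C

The two coindexed NPs are *Marcus₁* (the lower occurrence) and *Marcus₁* (the higher occurrence).
*Marcus₁* (the lower occurrence) is an R-expression. Principle C requires it to be free everywhere.
*Marcus₁* (the higher occurrence) c-commands it and carries the same index.
The R-expression is bound → Principle C violation.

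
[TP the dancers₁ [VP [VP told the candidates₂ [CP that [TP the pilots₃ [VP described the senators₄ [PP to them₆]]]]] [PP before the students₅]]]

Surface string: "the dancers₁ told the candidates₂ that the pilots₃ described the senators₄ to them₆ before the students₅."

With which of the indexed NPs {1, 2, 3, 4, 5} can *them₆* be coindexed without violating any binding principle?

{1, 2, 5}

*them* is a pronoun, so Principle B applies: it must be free in its binding domain.
Binding domain of *them₆*: the embedded TP, whose subject is the pilots₃.
*the dancers₁* c-commands the pronoun but from outside its binding domain, and is not c-commanded by it → coindexation permitted.
*the candidates₂* c-commands the pronoun but from outside its binding domain, and is not c-commanded by it → coindexation permitted.
*the pilots₃* c-commands the pronoun within its binding domain → coindexation would violate Principle B.
*the senators₄* c-commands the pronoun within its binding domain → coindexation would violate Principle B.
*the students₅* and the pronoun do not c-command one another → neither Principle B nor Principle C is at stake; coindexation permitted.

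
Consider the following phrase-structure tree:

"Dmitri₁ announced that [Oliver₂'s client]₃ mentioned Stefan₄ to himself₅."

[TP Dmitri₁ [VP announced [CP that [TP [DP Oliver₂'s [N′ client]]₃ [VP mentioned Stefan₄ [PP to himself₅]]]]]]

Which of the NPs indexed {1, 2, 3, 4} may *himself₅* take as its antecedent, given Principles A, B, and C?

{3, 4}

*himself* is an anaphor, so Principle A applies: it must be bound in its binding domain.
Binding domain of *himself₅*: the embedded TP, whose subject is [Oliver₂'s client]₃.
*Dmitri₁* c-commands the anaphor but is outside its binding domain → cannot satisfy Principle A.
*Oliver₂* does not c-command the anaphor → cannot bind it.
*[Oliver₂'s client]₃* c-commands the anaphor within its binding domain → licit binder.
*Stefan₄* c-commands the anaphor within its binding domain → licit binder.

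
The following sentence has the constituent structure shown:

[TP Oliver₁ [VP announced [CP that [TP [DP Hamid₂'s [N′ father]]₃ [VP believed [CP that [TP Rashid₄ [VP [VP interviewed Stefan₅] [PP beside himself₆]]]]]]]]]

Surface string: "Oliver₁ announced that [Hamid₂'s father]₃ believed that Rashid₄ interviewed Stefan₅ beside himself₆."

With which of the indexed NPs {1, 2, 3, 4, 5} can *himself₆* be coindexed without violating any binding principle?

*himself* is an anaphor, so Principle A applies: it must be bound in its binding domain.
Binding domain of *himself₆*: the embedded TP, whose subject is Rashid₄.
*Oliver₁* c-commands the anaphor but is outside its binding domain → cannot satisfy Principle A.
*Hamid₂* does not c-command the anaphor → cannot bind it.
*[Hamid₂'s father]₃* c-commands the anaphor but is outside its binding domain → cannot satisfy Principle A.
*Rashid₄* c-commands the anaphor within its binding domain → licit binder.
*Stefan₅* does not c-command the anaphor → cannot bind it.

{4}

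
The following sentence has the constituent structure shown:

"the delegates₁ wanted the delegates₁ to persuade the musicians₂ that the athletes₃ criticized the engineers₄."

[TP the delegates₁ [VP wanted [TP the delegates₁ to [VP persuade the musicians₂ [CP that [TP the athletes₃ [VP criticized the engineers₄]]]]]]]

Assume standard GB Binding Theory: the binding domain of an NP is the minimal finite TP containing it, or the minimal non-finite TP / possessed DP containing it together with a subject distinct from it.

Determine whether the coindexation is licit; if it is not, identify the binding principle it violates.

Principle C

The two coindexed NPs are *the delegates₁* (the higher occurrence) and *the delegates₁* (the lower occurrence).
*the delegates₁* (the lower occurrence) is an R-expression. Principle C requires it to be free everywhere.
*the delegates₁* (the higher occurrence) c-commands it and carries the same index.
The R-expression is bound → Principle C violation.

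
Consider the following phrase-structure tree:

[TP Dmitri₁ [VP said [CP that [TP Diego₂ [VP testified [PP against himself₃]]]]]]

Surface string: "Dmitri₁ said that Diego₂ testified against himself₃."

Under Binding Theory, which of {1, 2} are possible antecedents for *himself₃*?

{2}

*himself* is an anaphor, so Principle A applies: it must be bound in its binding domain.
Binding domain of *himself₃*: the embedded TP, whose subject is Diego₂.
*Dmitri₁* c-commands the anaphor but is outside its binding domain → cannot satisfy Principle A.
*Diego₂* c-commands the anaphor within its binding domain → licit binder.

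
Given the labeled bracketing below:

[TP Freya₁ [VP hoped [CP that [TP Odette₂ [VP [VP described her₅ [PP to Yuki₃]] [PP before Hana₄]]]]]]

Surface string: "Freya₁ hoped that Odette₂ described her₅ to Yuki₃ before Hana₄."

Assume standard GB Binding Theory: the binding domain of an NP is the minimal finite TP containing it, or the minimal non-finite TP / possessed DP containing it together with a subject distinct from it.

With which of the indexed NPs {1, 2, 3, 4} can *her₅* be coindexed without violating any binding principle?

{1, 4}

*her* is a pronoun, so Principle B applies: it must be free in its binding domain.
Binding domain of *her₅*: the embedded TP, whose subject is Odette₂.
*Freya₁* c-commands the pronoun but from outside its binding domain, and is not c-commanded by it → coindexation permitted.
*Odette₂* c-commands the pronoun within its binding domain → coindexation would violate Principle B.
*Yuki₃*: the pronoun c-commands this R-expression → coindexation would violate Principle C on *Yuki₃*.
*Hana₄* and the pronoun do not c-command one another → neither Principle B nor Principle C is at stake; coindexation permitted.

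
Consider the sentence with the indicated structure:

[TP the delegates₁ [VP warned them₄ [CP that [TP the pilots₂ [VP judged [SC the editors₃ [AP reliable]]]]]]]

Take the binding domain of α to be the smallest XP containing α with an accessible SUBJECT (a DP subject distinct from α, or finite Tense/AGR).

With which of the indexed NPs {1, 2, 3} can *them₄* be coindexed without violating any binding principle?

none

*them* is a pronoun, so Principle B applies: it must be free in its binding domain.
Binding domain of *them₄*: the matrix TP, whose subject is the delegates₁.
*the delegates₁* c-commands the pronoun within its binding domain → coindexation would violate Principle B.
*the pilots₂*: the pronoun c-commands this R-expression → coindexation would violate Principle C on *the pilots₂*.
*the editors₃*: the pronoun c-commands this R-expression → coindexation would violate Principle C on *the editors₃*.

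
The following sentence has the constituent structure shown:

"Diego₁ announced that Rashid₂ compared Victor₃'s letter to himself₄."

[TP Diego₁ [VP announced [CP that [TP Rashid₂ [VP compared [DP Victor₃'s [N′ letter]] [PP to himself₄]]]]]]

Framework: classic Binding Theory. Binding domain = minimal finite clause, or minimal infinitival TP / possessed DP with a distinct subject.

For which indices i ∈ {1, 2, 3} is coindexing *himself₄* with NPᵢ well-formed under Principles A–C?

*himself* is an anaphor, so Principle A applies: it must be bound in its binding domain.
Binding domain of *himself₄*: the embedded TP, whose subject is Rashid₂.
*Diego₁* c-commands the anaphor but is outside its binding domain → cannot satisfy Principle A.
*Rashid₂* c-commands the anaphor within its binding domain → licit binder.
*Victor₃* does not c-command the anaphor → cannot bind it.

{2}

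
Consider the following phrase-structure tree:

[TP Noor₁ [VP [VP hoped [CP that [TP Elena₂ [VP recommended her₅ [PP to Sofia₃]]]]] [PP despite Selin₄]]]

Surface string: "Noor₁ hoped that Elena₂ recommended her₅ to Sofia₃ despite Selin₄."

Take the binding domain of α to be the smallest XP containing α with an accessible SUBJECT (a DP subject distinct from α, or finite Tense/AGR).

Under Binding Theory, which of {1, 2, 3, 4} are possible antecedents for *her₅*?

*her* is a pronoun, so Principle B applies: it must be free in its binding domain.
Binding domain of *her₅*: the embedded TP, whose subject is Elena₂.
*Noor₁* c-commands the pronoun but from outside its binding domain, and is not c-commanded by it → coindexation permitted.
*Elena₂* c-commands the pronoun within its binding domain → coindexation would violate Principle B.
*Sofia₃*: the pronoun c-commands this R-expression → coindexation would violate Principle C on *Sofia₃*.
*Selin₄* and the pronoun do not c-command one another → neither Principle B nor Principle C is at stake; coindexation permitted.

{1, 4}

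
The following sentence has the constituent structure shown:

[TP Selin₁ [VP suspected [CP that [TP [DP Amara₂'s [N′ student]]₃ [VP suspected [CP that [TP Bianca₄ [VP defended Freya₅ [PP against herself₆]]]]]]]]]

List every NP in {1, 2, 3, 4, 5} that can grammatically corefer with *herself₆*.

*herself* is an anaphor, so Principle A applies: it must be bound in its binding domain.
Binding domain of *herself₆*: the embedded TP, whose subject is Bianca₄.
*Selin₁* c-commands the anaphor but is outside its binding domain → cannot satisfy Principle A.
*Amara₂* does not c-command the anaphor → cannot bind it.
*[Amara₂'s student]₃* c-commands the anaphor but is outside its binding domain → cannot satisfy Principle A.
*Bianca₄* c-commands the anaphor within its binding domain → licit binder.
*Freya₅* c-commands the anaphor within its binding domain → licit binder.

{4, 5}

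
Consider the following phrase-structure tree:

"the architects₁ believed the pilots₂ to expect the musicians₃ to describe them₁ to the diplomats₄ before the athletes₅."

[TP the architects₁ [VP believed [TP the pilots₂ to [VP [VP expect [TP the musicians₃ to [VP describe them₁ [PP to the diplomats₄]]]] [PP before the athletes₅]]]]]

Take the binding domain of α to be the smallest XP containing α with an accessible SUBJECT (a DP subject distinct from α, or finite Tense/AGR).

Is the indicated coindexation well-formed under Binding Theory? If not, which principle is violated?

grammatical

The two coindexed NPs are *the architects₁* and *them₁*.
*them₁* is a pronoun; its binding domain is the embedded TP, whose subject is the musicians₃. Within that domain it is c-commanded only by *the musicians₃*, which carries a different index — the pronoun is free locally, so Principle B holds.
*the architects₁* is an R-expression; *them₁* does not c-command it, and no other NP shares its index, so Principle C is satisfied.
All principles are respected.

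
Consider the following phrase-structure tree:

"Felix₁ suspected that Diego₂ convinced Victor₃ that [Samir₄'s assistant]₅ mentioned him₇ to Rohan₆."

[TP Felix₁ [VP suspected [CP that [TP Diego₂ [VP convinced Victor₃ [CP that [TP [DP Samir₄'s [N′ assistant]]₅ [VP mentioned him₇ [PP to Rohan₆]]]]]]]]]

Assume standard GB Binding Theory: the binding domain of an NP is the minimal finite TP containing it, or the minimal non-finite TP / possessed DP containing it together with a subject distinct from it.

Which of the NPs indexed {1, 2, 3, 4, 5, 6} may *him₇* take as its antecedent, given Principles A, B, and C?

{1, 2, 3, 4}

*him* is a pronoun, so Principle B applies: it must be free in its binding domain.
Binding domain of *him₇*: the embedded TP, whose subject is [Samir₄'s assistant]₅.
*Felix₁* c-commands the pronoun but from outside its binding domain, and is not c-commanded by it → coindexation permitted.
*Diego₂* c-commands the pronoun but from outside its binding domain, and is not c-commanded by it → coindexation permitted.
*Victor₃* c-commands the pronoun but from outside its binding domain, and is not c-commanded by it → coindexation permitted.
*Samir₄* and the pronoun do not c-command one another → neither Principle B nor Principle C is at stake; coindexation permitted.
*[Samir₄'s assistant]₅* c-commands the pronoun within its binding domain → coindexation would violate Principle B.
*Rohan₆*: the pronoun c-commands this R-expression → coindexation would violate Principle C on *Rohan₆*.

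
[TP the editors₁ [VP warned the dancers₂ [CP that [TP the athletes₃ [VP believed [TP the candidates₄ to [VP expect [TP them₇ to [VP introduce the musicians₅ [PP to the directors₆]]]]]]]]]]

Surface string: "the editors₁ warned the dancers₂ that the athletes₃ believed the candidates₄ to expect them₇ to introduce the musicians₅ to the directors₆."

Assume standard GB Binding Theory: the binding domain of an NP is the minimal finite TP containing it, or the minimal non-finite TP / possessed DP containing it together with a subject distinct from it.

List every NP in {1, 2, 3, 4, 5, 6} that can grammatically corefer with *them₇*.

*them* is a pronoun, so Principle B applies: it must be free in its binding domain.
Binding domain of *them₇*: the embedded TP, whose subject is the candidates₄.
*the editors₁* c-commands the pronoun but from outside its binding domain, and is not c-commanded by it → coindexation permitted.
*the dancers₂* c-commands the pronoun but from outside its binding domain, and is not c-commanded by it → coindexation permitted.
*the athletes₃* c-commands the pronoun but from outside its binding domain, and is not c-commanded by it → coindexation permitted.
*the candidates₄* c-commands the pronoun within its binding domain → coindexation would violate Principle B.
*the musicians₅*: the pronoun c-commands this R-expression → coindexation would violate Principle C on *the musicians₅*.
*the directors₆*: the pronoun c-commands this R-expression → coindexation would violate Principle C on *the directors₆*.

{1, 2, 3}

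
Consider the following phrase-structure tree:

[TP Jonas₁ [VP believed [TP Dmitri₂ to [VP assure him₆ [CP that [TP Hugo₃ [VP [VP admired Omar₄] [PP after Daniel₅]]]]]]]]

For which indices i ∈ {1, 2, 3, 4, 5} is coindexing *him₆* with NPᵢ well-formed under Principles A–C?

{1}

*him* is a pronoun, so Principle B applies: it must be free in its binding domain.
Binding domain of *him₆*: the embedded TP, whose subject is Dmitri₂.
*Jonas₁* c-commands the pronoun but from outside its binding domain, and is not c-commanded by it → coindexation permitted.
*Dmitri₂* c-commands the pronoun within its binding domain → coindexation would violate Principle B.
*Hugo₃*: the pronoun c-commands this R-expression → coindexation would violate Principle C on *Hugo₃*.
*Omar₄*: the pronoun c-commands this R-expression → coindexation would violate Principle C on *Omar₄*.
*Daniel₅*: the pronoun c-commands this R-expression → coindexation would violate Principle C on *Daniel₅*.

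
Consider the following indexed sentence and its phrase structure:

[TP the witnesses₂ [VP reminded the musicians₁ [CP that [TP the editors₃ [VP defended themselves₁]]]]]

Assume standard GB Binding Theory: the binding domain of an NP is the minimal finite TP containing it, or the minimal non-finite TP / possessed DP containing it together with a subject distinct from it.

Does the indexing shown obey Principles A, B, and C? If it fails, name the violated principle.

The two coindexed NPs are *the musicians₁* and *themselves₁*.
*themselves₁* is an anaphor. Principle A requires it to be bound within its binding domain — the embedded TP, whose subject is the editors₃.
Within that domain it is c-commanded by *the editors₃*, which does not share its index.
*the musicians₁* does c-command the anaphor, but from outside its binding domain.
The anaphor is unbound in its domain → Principle A violation.

Principle A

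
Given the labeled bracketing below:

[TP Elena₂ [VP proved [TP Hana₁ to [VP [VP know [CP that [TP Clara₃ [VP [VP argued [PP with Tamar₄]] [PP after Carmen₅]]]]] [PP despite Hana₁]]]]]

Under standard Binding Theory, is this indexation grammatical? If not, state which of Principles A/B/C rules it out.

Principle C

The two coindexed NPs are *Hana₁* (the higher occurrence) and *Hana₁* (the lower occurrence).
*Hana₁* (the lower occurrence) is an R-expression. Principle C requires it to be free everywhere.
*Hana₁* (the higher occurrence) c-commands it and carries the same index.
The R-expression is bound → Principle C violation.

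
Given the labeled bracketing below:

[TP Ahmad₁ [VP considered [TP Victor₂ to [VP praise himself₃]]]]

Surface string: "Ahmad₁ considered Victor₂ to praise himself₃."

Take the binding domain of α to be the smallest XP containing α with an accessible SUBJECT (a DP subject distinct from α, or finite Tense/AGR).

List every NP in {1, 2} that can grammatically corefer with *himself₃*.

{2}

*himself* is an anaphor, so Principle A applies: it must be bound in its binding domain.
Binding domain of *himself₃*: the embedded TP, whose subject is Victor₂.
*Ahmad₁* c-commands the anaphor but is outside its binding domain → cannot satisfy Principle A.
*Victor₂* c-commands the anaphor within its binding domain → licit binder.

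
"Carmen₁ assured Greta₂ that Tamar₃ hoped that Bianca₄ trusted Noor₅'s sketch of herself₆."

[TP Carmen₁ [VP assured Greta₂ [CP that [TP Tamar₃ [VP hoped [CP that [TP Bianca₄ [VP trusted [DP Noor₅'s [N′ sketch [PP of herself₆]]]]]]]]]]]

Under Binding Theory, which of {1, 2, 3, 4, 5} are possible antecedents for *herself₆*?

{5}

*herself* is an anaphor, so Principle A applies: it must be bound in its binding domain.
Binding domain of *herself₆*: the possessed DP, whose subject is Noor₅.
*Carmen₁* c-commands the anaphor but is outside its binding domain → cannot satisfy Principle A.
*Greta₂* c-commands the anaphor but is outside its binding domain → cannot satisfy Principle A.
*Tamar₃* c-commands the anaphor but is outside its binding domain → cannot satisfy Principle A.
*Bianca₄* c-commands the anaphor but is outside its binding domain → cannot satisfy Principle A.
*Noor₅* c-commands the anaphor within its binding domain → licit binder.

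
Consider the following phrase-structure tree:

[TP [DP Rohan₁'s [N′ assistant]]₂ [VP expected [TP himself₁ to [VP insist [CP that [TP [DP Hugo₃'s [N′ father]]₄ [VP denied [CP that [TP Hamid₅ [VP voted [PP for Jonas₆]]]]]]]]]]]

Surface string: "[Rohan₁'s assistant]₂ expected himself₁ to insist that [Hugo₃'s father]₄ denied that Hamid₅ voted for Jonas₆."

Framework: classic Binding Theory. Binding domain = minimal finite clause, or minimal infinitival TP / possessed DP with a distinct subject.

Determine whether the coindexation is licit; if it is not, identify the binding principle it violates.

Principle A

The two coindexed NPs are *Rohan₁* and *himself₁*.
*himself₁* is an anaphor. Principle A requires it to be bound within its binding domain — the matrix TP, whose subject is [Rohan₁'s assistant]₂.
Within that domain it is c-commanded by *[Rohan₁'s assistant]₂*, which does not share its index.
*Rohan₁* does not c-command the anaphor at all.
The anaphor is unbound in its domain → Principle A violation.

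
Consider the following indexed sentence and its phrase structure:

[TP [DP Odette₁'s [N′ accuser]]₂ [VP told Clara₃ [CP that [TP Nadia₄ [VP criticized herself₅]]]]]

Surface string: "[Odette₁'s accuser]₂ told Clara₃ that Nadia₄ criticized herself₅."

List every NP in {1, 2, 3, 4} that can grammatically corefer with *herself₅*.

{4}

*herself* is an anaphor, so Principle A applies: it must be bound in its binding domain.
Binding domain of *herself₅*: the embedded TP, whose subject is Nadia₄.
*Odette₁* does not c-command the anaphor → cannot bind it.
*[Odette₁'s accuser]₂* c-commands the anaphor but is outside its binding domain → cannot satisfy Principle A.
*Clara₃* c-commands the anaphor but is outside its binding domain → cannot satisfy Principle A.
*Nadia₄* c-commands the anaphor within its binding domain → licit binder.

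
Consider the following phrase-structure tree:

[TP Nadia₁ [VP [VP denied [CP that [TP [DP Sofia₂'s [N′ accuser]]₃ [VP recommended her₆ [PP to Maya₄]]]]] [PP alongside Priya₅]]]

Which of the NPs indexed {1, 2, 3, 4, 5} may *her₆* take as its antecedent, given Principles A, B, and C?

*her* is a pronoun, so Principle B applies: it must be free in its binding domain.
Binding domain of *her₆*: the embedded TP, whose subject is [Sofia₂'s accuser]₃.
*Nadia₁* c-commands the pronoun but from outside its binding domain, and is not c-commanded by it → coindexation permitted.
*Sofia₂* and the pronoun do not c-command one another → neither Principle B nor Principle C is at stake; coindexation permitted.
*[Sofia₂'s accuser]₃* c-commands the pronoun within its binding domain → coindexation would violate Principle B.
*Maya₄*: the pronoun c-commands this R-expression → coindexation would violate Principle C on *Maya₄*.
*Priya₅* and the pronoun do not c-command one another → neither Principle B nor Principle C is at stake; coindexation permitted.

{1, 2, 5}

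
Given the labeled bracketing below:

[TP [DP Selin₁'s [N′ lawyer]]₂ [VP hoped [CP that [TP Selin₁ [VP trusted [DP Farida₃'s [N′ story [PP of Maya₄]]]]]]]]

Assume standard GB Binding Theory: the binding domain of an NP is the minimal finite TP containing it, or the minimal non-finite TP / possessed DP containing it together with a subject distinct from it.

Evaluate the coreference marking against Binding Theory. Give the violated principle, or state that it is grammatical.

The two coindexed NPs are *Selin₁* and *Selin₁*.
*Selin₁* is an R-expression; no coindexed NP c-commands it, so Principle C holds.
*Selin₁* is an R-expression; *Selin₁* does not c-command it, and no other NP shares its index, so Principle C is satisfied.
All principles are respected.

grammatical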